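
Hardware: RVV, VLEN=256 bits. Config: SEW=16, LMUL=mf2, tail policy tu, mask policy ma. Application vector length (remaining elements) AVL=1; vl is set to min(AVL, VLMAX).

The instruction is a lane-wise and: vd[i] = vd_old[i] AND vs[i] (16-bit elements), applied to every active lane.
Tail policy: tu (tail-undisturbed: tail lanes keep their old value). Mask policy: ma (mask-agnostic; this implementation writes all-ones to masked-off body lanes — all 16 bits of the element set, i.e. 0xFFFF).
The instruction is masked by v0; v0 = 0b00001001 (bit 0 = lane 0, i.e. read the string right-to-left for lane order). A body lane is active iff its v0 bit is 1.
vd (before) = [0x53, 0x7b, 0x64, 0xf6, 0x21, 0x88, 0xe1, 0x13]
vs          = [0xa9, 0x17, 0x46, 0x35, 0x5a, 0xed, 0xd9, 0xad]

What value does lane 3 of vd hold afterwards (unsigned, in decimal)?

lanes per group: 256·1/2/16 = 8
vl = min(AVL, VLMAX) = min(1, 8) = 1
vd[0] and(0x53,0xa9) -> 0x01
vd[1] tail/keep -> 0x7b
vd[2] tail/keep -> 0x64
vd[3] tail/keep -> 0xf6
vd[4] tail/keep -> 0x21
vd[5] tail/keep -> 0x88
vd[6] tail/keep -> 0xe1
vd[7] tail/keep -> 0x13

vd[3] = 246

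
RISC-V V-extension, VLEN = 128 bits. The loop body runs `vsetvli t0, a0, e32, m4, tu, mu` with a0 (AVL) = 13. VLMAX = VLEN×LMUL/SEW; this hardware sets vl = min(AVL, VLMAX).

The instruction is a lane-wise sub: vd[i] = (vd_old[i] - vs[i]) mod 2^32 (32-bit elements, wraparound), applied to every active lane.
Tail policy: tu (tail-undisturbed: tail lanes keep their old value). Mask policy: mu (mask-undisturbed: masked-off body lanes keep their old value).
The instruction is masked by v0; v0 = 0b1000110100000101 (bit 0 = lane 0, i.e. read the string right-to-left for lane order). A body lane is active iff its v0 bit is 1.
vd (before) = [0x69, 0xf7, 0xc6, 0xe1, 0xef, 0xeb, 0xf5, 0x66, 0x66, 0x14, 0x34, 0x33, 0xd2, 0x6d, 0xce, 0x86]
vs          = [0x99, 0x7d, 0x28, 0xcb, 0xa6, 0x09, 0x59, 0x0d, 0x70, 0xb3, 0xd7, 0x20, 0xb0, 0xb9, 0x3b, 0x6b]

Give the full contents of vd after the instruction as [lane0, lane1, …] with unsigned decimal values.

VLMAX = VLEN×LMUL/SEW = 128×4/32 = 16
vl = min(AVL, VLMAX) = min(13, 16) = 13
lane  0: sub(0x69,0x99) ⇒ 0xffffffd0
lane  1: mask-off/keep ⇒ 0xf7
lane  2: sub(0xc6,0x28) ⇒ 0x9e
lane  3: mask-off/keep ⇒ 0xe1
lane  4: mask-off/keep ⇒ 0xef
lane  5: mask-off/keep ⇒ 0xeb
lane  6: mask-off/keep ⇒ 0xf5
lane  7: mask-off/keep ⇒ 0x66
lane  8: sub(0x66,0x70) ⇒ 0xfffffff6
lane  9: mask-off/keep ⇒ 0x14
lane 10: sub(0x34,0xd7) ⇒ 0xffffff5d
lane 11: sub(0x33,0x20) ⇒ 0x13
lane 12: mask-off/keep ⇒ 0xd2
lane 13: tail/keep ⇒ 0x6d
lane 14: tail/keep ⇒ 0xce
lane 15: tail/keep ⇒ 0x86

vd = [4294967248, 247, 158, 225, 239, 235, 245, 102, 4294967286, 20, 4294967133, 19, 210, 109, 206, 134]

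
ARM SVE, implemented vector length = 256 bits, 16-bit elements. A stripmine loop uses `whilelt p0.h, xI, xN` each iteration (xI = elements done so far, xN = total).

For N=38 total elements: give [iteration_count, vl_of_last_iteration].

lane count: 256 div 16 = 16
iterations = ceil(38/16) = 3; final-pass vl = 6

[iterations, last_vl] = [3, 6]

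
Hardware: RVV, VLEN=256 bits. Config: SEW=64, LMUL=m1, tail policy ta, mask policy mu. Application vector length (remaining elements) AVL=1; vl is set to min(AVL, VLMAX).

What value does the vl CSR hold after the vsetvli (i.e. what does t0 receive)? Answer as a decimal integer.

VLMAX = VLEN×LMUL/SEW = 256×1/64 = 4
AVL=1 ≤ VLMAX=4, so vl = 1

vl = 1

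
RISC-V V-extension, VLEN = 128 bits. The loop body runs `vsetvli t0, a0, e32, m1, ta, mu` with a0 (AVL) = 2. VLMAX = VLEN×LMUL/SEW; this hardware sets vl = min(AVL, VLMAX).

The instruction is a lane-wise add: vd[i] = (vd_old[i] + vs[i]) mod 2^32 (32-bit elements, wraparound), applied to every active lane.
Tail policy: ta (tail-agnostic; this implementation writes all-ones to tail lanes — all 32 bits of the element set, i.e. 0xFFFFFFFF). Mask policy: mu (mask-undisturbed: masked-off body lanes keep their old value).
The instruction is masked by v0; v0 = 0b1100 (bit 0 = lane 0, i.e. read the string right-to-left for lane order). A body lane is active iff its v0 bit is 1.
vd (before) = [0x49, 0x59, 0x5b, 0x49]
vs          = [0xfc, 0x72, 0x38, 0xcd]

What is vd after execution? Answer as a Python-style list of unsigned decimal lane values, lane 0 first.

VLMAX = VLEN×LMUL/SEW = 128×1/32 = 4
AVL=2 ≤ VLMAX=4, so vl = 2
lane  0: mask-off/keep ⇒ 0x49
lane  1: mask-off/keep ⇒ 0x59
lane  2: tail/ones ⇒ 0xffffffff
lane  3: tail/ones ⇒ 0xffffffff

vd = [73, 89, 4294967295, 4294967295]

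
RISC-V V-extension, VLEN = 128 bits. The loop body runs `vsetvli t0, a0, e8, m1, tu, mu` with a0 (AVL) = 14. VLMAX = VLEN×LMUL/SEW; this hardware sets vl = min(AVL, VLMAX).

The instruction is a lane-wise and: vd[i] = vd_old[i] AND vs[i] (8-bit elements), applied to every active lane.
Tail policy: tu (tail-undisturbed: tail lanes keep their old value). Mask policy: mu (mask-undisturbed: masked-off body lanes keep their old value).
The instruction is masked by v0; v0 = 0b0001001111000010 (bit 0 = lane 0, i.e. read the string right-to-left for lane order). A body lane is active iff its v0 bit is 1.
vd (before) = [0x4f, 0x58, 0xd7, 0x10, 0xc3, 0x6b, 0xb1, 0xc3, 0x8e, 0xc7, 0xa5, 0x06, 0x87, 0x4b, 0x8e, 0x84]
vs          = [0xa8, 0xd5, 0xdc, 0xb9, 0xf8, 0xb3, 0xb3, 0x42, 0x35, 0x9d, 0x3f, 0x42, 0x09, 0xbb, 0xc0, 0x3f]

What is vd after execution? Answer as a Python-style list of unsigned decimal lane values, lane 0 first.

VLMAX = VLEN×LMUL/SEW = 128×1/8 = 16
AVL=14 ≤ VLMAX=16, so vl = 14
[0] mask-off/keep = 0x4f
[1] and(0x58,0xd5) = 0x50
[2] mask-off/keep = 0xd7
[3] mask-off/keep = 0x10
[4] mask-off/keep = 0xc3
[5] mask-off/keep = 0x6b
[6] and(0xb1,0xb3) = 0xb1
[7] and(0xc3,0x42) = 0x42
[8] and(0x8e,0x35) = 0x04
[9] and(0xc7,0x9d) = 0x85
[10] mask-off/keep = 0xa5
[11] mask-off/keep = 0x06
[12] and(0x87,0x09) = 0x01
[13] mask-off/keep = 0x4b
[14] tail/keep = 0x8e
[15] tail/keep = 0x84

vd = [79, 80, 215, 16, 195, 107, 177, 66, 4, 133, 165, 6, 1, 75, 142, 132]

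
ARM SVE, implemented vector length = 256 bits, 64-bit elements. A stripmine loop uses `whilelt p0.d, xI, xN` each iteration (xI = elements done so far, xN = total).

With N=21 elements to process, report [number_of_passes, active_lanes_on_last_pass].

[iterations, last_vl] = [6, 1]

register lanes = 256/64 = 4
21 elements at 4/iter → 6 passes, remainder 1 on the last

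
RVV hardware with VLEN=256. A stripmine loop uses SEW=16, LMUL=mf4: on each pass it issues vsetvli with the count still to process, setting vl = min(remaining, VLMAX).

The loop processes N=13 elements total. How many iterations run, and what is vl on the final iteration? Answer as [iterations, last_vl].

[iterations, last_vl] = [4, 1]

VLMAX = VLEN×LMUL/SEW = 256×1/4/16 = 4
13 elements at 4/iter → 4 passes, remainder 1 on the last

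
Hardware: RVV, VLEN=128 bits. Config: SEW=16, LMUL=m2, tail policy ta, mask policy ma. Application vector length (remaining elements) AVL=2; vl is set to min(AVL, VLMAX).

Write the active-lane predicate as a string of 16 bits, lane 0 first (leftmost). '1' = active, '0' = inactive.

VLMAX = VLEN×LMUL/SEW = 128×2/16 = 16
vl ← min(2, 16) = 2
bits (lane 0 leftmost): 1100000000000000

predicate = 1100000000000000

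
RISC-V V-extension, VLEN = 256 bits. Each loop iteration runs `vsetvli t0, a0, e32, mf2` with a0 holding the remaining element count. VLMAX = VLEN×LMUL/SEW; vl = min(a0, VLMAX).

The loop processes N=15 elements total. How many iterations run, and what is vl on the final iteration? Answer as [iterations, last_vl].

[iterations, last_vl] = [4, 3]

VLMAX = VLEN×LMUL/SEW = 256×1/2/32 = 4
15 elements at 4/iter → 4 passes, remainder 3 on the last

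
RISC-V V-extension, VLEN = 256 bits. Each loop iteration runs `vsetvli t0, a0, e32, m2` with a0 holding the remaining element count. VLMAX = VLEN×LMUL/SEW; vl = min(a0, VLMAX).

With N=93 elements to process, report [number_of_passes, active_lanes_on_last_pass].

lanes per group: 256·2/32 = 16
93 elements at 16/iter → 6 passes, remainder 13 on the last

[iterations, last_vl] = [6, 13]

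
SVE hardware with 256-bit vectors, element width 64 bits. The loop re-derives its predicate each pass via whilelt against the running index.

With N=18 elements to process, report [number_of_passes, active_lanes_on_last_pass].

register lanes = 256/64 = 4
iterations = ceil(18/4) = 5; final-pass vl = 2

[iterations, last_vl] = [5, 2]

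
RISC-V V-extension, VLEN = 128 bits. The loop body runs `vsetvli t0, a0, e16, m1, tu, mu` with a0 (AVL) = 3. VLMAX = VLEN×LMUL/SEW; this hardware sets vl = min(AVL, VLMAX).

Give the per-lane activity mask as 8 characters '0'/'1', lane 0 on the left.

predicate = 11100000

VLMAX = VLEN×LMUL/SEW = 128×1/16 = 8
vl ← min(3, 8) = 3
bits (lane 0 leftmost): 11100000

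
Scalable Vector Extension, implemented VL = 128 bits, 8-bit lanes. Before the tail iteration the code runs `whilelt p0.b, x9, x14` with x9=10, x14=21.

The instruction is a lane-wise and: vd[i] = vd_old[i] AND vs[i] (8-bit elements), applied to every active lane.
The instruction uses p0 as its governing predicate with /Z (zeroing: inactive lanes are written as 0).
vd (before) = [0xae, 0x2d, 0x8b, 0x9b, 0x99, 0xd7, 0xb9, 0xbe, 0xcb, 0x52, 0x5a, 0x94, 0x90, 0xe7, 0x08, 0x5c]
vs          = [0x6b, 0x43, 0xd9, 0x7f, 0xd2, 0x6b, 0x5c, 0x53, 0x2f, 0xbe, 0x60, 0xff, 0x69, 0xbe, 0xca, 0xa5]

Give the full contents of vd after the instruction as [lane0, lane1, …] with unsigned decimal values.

vd = [42, 1, 137, 27, 144, 67, 24, 18, 11, 18, 64, 0, 0, 0, 0, 0]

lane count: 128 div 8 = 16
whilelt: lane j active iff 10+j < 21 → j < 11 → 11 active
lane  0: and(0xae,0x6b) ⇒ 0x2a
lane  1: and(0x2d,0x43) ⇒ 0x01
lane  2: and(0x8b,0xd9) ⇒ 0x89
lane  3: and(0x9b,0x7f) ⇒ 0x1b
lane  4: and(0x99,0xd2) ⇒ 0x90
lane  5: and(0xd7,0x6b) ⇒ 0x43
lane  6: and(0xb9,0x5c) ⇒ 0x18
lane  7: and(0xbe,0x53) ⇒ 0x12
lane  8: and(0xcb,0x2f) ⇒ 0x0b
lane  9: and(0x52,0xbe) ⇒ 0x12
lane 10: and(0x5a,0x60) ⇒ 0x40
lane 11: tail/zero ⇒ 0x00
lane 12: tail/zero ⇒ 0x00
lane 13: tail/zero ⇒ 0x00
lane 14: tail/zero ⇒ 0x00
lane 15: tail/zero ⇒ 0x00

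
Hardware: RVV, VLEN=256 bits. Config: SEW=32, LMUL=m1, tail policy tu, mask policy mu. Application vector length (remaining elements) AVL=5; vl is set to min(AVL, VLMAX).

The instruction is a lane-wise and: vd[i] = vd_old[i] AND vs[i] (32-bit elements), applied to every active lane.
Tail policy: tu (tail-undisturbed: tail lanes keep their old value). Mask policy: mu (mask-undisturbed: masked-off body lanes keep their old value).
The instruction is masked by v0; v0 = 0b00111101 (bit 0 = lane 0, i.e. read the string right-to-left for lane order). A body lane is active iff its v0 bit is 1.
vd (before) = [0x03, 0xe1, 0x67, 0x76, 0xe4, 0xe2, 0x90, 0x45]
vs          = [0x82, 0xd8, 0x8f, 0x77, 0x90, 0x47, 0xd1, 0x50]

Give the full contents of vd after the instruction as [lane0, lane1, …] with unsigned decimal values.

vd = [2, 225, 7, 118, 128, 226, 144, 69]

lanes per group: 256·1/32 = 8
AVL=5 ≤ VLMAX=8, so vl = 5
  i=0: and(0x03,0x82) → 2
  i=1: mask-off/keep → 225
  i=2: and(0x67,0x8f) → 7
  i=3: and(0x76,0x77) → 118
  i=4: and(0xe4,0x90) → 128
  i=5: tail/keep → 226
  i=6: tail/keep → 144
  i=7: tail/keep → 69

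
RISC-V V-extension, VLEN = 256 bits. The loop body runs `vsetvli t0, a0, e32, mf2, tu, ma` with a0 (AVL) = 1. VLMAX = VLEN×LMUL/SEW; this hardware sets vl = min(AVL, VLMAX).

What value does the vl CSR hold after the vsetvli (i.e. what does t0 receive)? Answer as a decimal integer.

VLMAX = (256 × 1/2) / 32 = 4 lanes
vl = min(AVL, VLMAX) = min(1, 4) = 1

vl = 1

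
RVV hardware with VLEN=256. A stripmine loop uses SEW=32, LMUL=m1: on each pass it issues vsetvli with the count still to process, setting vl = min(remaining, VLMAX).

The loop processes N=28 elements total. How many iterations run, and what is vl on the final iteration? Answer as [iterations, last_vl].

[iterations, last_vl] = [4, 4]

lanes per group: 256·1/32 = 8
iterations = ceil(28/8) = 4; final-pass vl = 4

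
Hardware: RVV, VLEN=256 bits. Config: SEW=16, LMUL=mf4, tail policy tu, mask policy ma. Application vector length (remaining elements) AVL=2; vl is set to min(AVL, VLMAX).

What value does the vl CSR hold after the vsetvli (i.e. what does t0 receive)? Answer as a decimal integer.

lanes per group: 256·1/4/16 = 4
AVL=2 ≤ VLMAX=4, so vl = 2

vl = 2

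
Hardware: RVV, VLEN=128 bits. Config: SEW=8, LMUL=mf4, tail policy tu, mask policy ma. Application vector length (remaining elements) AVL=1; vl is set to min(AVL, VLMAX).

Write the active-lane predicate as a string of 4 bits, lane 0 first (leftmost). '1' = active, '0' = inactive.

VLMAX = (128 × 1/4) / 8 = 4 lanes
vl = min(AVL, VLMAX) = min(1, 4) = 1
bits (lane 0 leftmost): 1000

predicate = 1000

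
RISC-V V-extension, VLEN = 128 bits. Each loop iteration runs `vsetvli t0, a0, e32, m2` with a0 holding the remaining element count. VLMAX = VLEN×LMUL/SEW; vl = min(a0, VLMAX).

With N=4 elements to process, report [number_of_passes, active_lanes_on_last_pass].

lanes per group: 128·2/32 = 8
iterations = ceil(4/8) = 1; final-pass vl = 4

[iterations, last_vl] = [1, 4]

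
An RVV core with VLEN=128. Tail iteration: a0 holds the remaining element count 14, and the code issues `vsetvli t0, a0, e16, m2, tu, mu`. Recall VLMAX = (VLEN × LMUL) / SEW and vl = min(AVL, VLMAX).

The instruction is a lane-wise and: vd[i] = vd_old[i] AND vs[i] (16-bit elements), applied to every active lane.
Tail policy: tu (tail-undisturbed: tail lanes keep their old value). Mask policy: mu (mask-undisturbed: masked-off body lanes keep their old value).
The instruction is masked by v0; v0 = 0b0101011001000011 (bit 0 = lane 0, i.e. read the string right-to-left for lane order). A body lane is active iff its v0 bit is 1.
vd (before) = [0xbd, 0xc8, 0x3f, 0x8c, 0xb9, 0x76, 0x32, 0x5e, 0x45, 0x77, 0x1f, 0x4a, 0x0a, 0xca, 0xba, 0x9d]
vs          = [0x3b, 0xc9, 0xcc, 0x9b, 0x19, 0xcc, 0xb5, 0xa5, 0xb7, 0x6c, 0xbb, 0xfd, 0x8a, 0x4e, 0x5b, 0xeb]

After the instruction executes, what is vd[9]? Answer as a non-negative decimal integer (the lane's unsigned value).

vd[9] = 100

VLMAX = (128 × 2) / 16 = 16 lanes
AVL=14 ≤ VLMAX=16, so vl = 14
lane  0: and(0xbd,0x3b) ⇒ 0x39
lane  1: and(0xc8,0xc9) ⇒ 0xc8
lane  2: mask-off/keep ⇒ 0x3f
lane  3: mask-off/keep ⇒ 0x8c
lane  4: mask-off/keep ⇒ 0xb9
lane  5: mask-off/keep ⇒ 0x76
lane  6: and(0x32,0xb5) ⇒ 0x30
lane  7: mask-off/keep ⇒ 0x5e
lane  8: mask-off/keep ⇒ 0x45
lane  9: and(0x77,0x6c) ⇒ 0x64
lane 10: and(0x1f,0xbb) ⇒ 0x1b
lane 11: mask-off/keep ⇒ 0x4a
lane 12: and(0x0a,0x8a) ⇒ 0x0a
lane 13: mask-off/keep ⇒ 0xca
lane 14: tail/keep ⇒ 0xba
lane 15: tail/keep ⇒ 0x9d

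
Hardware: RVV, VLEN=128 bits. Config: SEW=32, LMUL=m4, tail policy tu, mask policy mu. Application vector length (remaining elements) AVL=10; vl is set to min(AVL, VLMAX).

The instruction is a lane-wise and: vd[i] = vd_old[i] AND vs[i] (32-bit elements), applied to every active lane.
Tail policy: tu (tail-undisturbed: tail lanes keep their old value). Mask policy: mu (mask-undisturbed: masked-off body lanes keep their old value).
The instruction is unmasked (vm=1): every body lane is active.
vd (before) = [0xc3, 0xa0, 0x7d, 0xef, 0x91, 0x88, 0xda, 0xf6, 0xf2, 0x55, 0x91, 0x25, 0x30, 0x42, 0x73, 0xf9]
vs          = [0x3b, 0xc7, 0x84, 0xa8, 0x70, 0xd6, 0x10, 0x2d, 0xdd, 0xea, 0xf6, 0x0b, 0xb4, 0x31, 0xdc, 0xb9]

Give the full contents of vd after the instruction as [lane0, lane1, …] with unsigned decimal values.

vd = [3, 128, 4, 168, 16, 128, 16, 36, 208, 64, 145, 37, 48, 66, 115, 249]

lanes per group: 128·4/32 = 16
vl ← min(10, 16) = 10
lane  0: and(0xc3,0x3b) ⇒ 0x03
lane  1: and(0xa0,0xc7) ⇒ 0x80
lane  2: and(0x7d,0x84) ⇒ 0x04
lane  3: and(0xef,0xa8) ⇒ 0xa8
lane  4: and(0x91,0x70) ⇒ 0x10
lane  5: and(0x88,0xd6) ⇒ 0x80
lane  6: and(0xda,0x10) ⇒ 0x10
lane  7: and(0xf6,0x2d) ⇒ 0x24
lane  8: and(0xf2,0xdd) ⇒ 0xd0
lane  9: and(0x55,0xea) ⇒ 0x40
lane 10: tail/keep ⇒ 0x91
lane 11: tail/keep ⇒ 0x25
lane 12: tail/keep ⇒ 0x30
lane 13: tail/keep ⇒ 0x42
lane 14: tail/keep ⇒ 0x73
lane 15: tail/keep ⇒ 0xf9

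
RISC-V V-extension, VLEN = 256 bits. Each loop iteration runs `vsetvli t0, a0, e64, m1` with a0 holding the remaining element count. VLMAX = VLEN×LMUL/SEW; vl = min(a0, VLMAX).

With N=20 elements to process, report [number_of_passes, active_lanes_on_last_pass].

[iterations, last_vl] = [5, 4]

VLMAX = VLEN×LMUL/SEW = 256×1/64 = 4
iterations = ceil(20/4) = 5; final-pass vl = 4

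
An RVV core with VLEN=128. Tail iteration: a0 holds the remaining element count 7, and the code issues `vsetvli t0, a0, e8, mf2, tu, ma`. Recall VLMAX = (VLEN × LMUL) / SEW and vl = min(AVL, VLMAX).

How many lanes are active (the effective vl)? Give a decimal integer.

vl = 7

lanes per group: 128·1/2/8 = 8
AVL=7 ≤ VLMAX=8, so vl = 7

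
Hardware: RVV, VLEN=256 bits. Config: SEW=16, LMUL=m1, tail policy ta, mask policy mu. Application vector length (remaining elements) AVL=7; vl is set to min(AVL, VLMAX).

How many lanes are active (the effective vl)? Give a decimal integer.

VLMAX = (256 × 1) / 16 = 16 lanes
vl = min(AVL, VLMAX) = min(7, 16) = 7

vl = 7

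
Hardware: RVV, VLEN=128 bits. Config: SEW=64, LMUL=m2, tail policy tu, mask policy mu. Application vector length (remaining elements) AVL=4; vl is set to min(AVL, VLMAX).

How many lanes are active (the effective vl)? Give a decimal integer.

vl = 4

VLMAX = VLEN×LMUL/SEW = 128×2/64 = 4
AVL=4 ≤ VLMAX=4, so vl = 4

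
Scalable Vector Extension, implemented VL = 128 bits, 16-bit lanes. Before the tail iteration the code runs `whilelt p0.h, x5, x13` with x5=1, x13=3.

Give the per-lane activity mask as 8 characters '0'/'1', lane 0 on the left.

predicate = 11000000

register lanes = 128/16 = 8
p0[j] = (1+j < 3); true for j=0..1 → 2 lanes set
bits (lane 0 leftmost): 11000000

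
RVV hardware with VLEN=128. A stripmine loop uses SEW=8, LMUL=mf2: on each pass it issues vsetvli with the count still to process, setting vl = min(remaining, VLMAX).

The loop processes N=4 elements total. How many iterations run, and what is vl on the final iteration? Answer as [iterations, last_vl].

VLMAX = VLEN×LMUL/SEW = 128×1/2/8 = 8
iterations = ceil(4/8) = 1; final-pass vl = 4

[iterations, last_vl] = [1, 4]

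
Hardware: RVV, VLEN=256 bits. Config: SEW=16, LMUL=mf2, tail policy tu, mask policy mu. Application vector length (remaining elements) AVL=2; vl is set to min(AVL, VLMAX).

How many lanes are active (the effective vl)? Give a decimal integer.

VLMAX = VLEN×LMUL/SEW = 256×1/2/16 = 8
vl = min(AVL, VLMAX) = min(2, 8) = 2

vl = 2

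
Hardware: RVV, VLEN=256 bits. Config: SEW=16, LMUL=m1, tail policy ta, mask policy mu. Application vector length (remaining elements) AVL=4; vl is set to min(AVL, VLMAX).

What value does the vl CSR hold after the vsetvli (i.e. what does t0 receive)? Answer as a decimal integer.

VLMAX = VLEN×LMUL/SEW = 256×1/16 = 16
vl ← min(4, 16) = 4

vl = 4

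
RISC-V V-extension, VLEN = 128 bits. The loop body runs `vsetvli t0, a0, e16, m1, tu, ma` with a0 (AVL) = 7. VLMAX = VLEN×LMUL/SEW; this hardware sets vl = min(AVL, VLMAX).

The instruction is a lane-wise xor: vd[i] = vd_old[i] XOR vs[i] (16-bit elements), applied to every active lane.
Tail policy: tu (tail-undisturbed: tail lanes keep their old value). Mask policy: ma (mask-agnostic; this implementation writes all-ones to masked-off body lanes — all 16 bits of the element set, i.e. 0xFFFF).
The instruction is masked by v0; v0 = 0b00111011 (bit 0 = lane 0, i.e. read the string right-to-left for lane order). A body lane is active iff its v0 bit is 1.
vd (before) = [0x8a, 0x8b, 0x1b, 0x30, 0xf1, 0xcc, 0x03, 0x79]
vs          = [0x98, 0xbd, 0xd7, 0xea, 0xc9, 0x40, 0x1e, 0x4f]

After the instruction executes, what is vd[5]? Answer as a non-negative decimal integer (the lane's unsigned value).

vd[5] = 140

lanes per group: 128·1/16 = 8
AVL=7 ≤ VLMAX=8, so vl = 7
lane  0: xor(0x8a,0x98) ⇒ 0x12
lane  1: xor(0x8b,0xbd) ⇒ 0x36
lane  2: mask-off/ones ⇒ 0xffff
lane  3: xor(0x30,0xea) ⇒ 0xda
lane  4: xor(0xf1,0xc9) ⇒ 0x38
lane  5: xor(0xcc,0x40) ⇒ 0x8c
lane  6: mask-off/ones ⇒ 0xffff
lane  7: tail/keep ⇒ 0x79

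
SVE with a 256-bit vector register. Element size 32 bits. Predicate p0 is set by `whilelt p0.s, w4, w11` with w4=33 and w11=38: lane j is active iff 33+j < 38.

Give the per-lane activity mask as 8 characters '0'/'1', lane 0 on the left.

register lanes = 256/32 = 8
whilelt: lane j active iff 33+j < 38 → j < 5 → 5 active
bits (lane 0 leftmost): 11111000

predicate = 11111000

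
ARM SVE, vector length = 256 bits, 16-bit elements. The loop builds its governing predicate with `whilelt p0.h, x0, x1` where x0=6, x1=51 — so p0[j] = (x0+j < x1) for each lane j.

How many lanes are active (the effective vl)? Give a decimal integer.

vl = 16

256-bit reg / 16-bit elem → 16 lanes
active while 6+j < 51, i.e. j ∈ [0,45) capped at 16 ⇒ 16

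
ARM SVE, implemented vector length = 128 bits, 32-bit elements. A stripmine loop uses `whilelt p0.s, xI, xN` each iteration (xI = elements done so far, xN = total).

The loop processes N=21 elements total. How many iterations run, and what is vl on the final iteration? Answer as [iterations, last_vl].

[iterations, last_vl] = [6, 1]

128-bit reg / 32-bit elem → 4 lanes
N=21: ⌈21/4⌉ = 6 iters; last vl = 21 − 5×4 = 1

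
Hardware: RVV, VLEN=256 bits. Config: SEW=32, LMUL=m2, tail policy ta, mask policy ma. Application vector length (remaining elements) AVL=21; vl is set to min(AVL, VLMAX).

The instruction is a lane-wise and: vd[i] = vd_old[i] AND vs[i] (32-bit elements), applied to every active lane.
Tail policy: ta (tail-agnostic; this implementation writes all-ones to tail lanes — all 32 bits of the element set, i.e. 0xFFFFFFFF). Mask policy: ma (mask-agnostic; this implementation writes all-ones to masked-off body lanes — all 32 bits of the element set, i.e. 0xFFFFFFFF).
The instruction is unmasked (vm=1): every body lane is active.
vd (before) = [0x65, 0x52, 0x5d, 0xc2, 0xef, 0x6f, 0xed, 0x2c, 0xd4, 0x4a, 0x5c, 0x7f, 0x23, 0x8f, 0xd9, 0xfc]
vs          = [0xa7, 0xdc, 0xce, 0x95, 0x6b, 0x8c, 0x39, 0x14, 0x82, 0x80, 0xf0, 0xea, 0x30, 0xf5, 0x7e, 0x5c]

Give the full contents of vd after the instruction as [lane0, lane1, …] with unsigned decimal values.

VLMAX = VLEN×LMUL/SEW = 256×2/32 = 16
AVL=21 > VLMAX=16, so vl = 16
[0] and(0x65,0xa7) = 0x25
[1] and(0x52,0xdc) = 0x50
[2] and(0x5d,0xce) = 0x4c
[3] and(0xc2,0x95) = 0x80
[4] and(0xef,0x6b) = 0x6b
[5] and(0x6f,0x8c) = 0x0c
[6] and(0xed,0x39) = 0x29
[7] and(0x2c,0x14) = 0x04
[8] and(0xd4,0x82) = 0x80
[9] and(0x4a,0x80) = 0x00
[10] and(0x5c,0xf0) = 0x50
[11] and(0x7f,0xea) = 0x6a
[12] and(0x23,0x30) = 0x20
[13] and(0x8f,0xf5) = 0x85
[14] and(0xd9,0x7e) = 0x58
[15] and(0xfc,0x5c) = 0x5c

vd = [37, 80, 76, 128, 107, 12, 41, 4, 128, 0, 80, 106, 32, 133, 88, 92]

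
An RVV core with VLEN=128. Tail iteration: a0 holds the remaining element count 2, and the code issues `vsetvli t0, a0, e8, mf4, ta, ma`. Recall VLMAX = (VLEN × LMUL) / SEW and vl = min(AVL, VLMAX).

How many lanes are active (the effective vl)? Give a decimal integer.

VLMAX = (128 × 1/4) / 8 = 4 lanes
vl = min(AVL, VLMAX) = min(2, 4) = 2

vl = 2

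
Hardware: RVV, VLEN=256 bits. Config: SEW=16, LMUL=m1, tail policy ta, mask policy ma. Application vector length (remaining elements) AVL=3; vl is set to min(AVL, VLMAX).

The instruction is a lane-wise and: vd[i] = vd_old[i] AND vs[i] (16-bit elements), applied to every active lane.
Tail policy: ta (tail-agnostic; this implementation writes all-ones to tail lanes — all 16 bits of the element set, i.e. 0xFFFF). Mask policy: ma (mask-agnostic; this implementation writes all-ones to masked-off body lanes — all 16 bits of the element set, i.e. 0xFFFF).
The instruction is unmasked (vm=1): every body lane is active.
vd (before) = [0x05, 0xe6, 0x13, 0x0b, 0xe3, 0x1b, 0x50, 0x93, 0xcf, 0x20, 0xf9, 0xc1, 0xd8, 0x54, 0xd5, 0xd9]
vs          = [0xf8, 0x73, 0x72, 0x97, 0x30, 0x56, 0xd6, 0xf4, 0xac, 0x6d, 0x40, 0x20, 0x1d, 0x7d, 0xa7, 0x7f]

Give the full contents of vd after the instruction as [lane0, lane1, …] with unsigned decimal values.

lanes per group: 256·1/16 = 16
AVL=3 ≤ VLMAX=16, so vl = 3
  i=0: and(0x05,0xf8) → 0
  i=1: and(0xe6,0x73) → 98
  i=2: and(0x13,0x72) → 18
  i=3: tail/ones → 65535
  i=4: tail/ones → 65535
  i=5: tail/ones → 65535
  i=6: tail/ones → 65535
  i=7: tail/ones → 65535
  i=8: tail/ones → 65535
  i=9: tail/ones → 65535
  i=10: tail/ones → 65535
  i=11: tail/ones → 65535
  i=12: tail/ones → 65535
  i=13: tail/ones → 65535
  i=14: tail/ones → 65535
  i=15: tail/ones → 65535

vd = [0, 98, 18, 65535, 65535, 65535, 65535, 65535, 65535, 65535, 65535, 65535, 65535, 65535, 65535, 65535]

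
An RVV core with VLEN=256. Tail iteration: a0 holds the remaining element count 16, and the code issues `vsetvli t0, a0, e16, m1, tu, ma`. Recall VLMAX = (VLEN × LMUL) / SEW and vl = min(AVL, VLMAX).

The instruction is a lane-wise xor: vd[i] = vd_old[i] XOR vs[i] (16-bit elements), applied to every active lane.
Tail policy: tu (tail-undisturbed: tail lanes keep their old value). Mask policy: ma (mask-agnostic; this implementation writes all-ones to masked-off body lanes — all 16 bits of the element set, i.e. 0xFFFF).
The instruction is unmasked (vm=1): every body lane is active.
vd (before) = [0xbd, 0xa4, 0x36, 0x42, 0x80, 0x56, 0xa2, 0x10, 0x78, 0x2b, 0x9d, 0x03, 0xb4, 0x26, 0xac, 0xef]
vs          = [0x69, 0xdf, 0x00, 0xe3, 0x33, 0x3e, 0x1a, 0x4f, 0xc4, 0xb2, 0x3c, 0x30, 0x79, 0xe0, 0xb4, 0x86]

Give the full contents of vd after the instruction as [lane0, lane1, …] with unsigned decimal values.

vd = [212, 123, 54, 161, 179, 104, 184, 95, 188, 153, 161, 51, 205, 198, 24, 105]

VLMAX = VLEN×LMUL/SEW = 256×1/16 = 16
vl = min(AVL, VLMAX) = min(16, 16) = 16
  i=0: xor(0xbd,0x69) → 212
  i=1: xor(0xa4,0xdf) → 123
  i=2: xor(0x36,0x00) → 54
  i=3: xor(0x42,0xe3) → 161
  i=4: xor(0x80,0x33) → 179
  i=5: xor(0x56,0x3e) → 104
  i=6: xor(0xa2,0x1a) → 184
  i=7: xor(0x10,0x4f) → 95
  i=8: xor(0x78,0xc4) → 188
  i=9: xor(0x2b,0xb2) → 153
  i=10: xor(0x9d,0x3c) → 161
  i=11: xor(0x03,0x30) → 51
  i=12: xor(0xb4,0x79) → 205
  i=13: xor(0x26,0xe0) → 198
  i=14: xor(0xac,0xb4) → 24
  i=15: xor(0xef,0x86) → 105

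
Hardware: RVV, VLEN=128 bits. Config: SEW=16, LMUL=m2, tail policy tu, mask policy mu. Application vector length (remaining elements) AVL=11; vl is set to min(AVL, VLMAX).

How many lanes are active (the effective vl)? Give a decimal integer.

VLMAX = (128 × 2) / 16 = 16 lanes
vl = min(AVL, VLMAX) = min(11, 16) = 11

vl = 11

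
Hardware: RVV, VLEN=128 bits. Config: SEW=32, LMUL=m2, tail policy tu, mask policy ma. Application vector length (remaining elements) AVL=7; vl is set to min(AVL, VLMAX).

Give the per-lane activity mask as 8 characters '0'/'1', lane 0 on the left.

VLMAX = (128 × 2) / 32 = 8 lanes
vl = min(AVL, VLMAX) = min(7, 8) = 7
bits (lane 0 leftmost): 11111110

predicate = 11111110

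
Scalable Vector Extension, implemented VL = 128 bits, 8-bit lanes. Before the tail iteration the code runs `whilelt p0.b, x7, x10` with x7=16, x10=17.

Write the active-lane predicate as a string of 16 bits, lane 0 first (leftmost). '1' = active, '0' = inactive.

predicate = 1000000000000000

lane count: 128 div 8 = 16
whilelt: lane j active iff 16+j < 17 → j < 1 → 1 active
bits (lane 0 leftmost): 1000000000000000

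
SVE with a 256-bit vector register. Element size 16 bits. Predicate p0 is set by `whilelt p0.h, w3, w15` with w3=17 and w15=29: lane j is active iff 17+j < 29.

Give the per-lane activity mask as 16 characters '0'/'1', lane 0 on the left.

predicate = 1111111111110000

lane count: 256 div 16 = 16
active while 17+j < 29, i.e. j ∈ [0,12) capped at 16 ⇒ 12
bits (lane 0 leftmost): 1111111111110000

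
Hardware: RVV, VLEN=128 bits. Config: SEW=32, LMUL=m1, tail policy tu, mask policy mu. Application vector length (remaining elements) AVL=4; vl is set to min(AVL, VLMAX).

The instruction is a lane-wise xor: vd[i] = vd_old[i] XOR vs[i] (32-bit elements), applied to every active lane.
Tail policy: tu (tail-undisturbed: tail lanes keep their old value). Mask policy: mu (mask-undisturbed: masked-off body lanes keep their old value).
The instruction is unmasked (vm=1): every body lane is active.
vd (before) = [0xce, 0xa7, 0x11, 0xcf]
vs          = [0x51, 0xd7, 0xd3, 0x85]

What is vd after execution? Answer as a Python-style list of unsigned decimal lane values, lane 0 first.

vd = [159, 112, 194, 74]

VLMAX = VLEN×LMUL/SEW = 128×1/32 = 4
vl = min(AVL, VLMAX) = min(4, 4) = 4
vd[0] xor(0xce,0x51) -> 0x9f
vd[1] xor(0xa7,0xd7) -> 0x70
vd[2] xor(0x11,0xd3) -> 0xc2
vd[3] xor(0xcf,0x85) -> 0x4a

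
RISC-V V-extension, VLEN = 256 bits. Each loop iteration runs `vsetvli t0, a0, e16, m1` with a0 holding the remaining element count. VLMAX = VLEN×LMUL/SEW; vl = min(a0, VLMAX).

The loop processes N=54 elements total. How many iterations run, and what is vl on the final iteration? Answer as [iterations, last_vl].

[iterations, last_vl] = [4, 6]

VLMAX = (256 × 1) / 16 = 16 lanes
N=54: ⌈54/16⌉ = 4 iters; last vl = 54 − 3×16 = 6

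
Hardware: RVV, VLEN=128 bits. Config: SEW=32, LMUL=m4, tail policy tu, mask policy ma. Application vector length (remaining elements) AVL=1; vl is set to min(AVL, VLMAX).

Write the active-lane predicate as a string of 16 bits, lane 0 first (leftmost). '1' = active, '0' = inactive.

VLMAX = (128 × 4) / 32 = 16 lanes
AVL=1 ≤ VLMAX=16, so vl = 1
bits (lane 0 leftmost): 1000000000000000

predicate = 1000000000000000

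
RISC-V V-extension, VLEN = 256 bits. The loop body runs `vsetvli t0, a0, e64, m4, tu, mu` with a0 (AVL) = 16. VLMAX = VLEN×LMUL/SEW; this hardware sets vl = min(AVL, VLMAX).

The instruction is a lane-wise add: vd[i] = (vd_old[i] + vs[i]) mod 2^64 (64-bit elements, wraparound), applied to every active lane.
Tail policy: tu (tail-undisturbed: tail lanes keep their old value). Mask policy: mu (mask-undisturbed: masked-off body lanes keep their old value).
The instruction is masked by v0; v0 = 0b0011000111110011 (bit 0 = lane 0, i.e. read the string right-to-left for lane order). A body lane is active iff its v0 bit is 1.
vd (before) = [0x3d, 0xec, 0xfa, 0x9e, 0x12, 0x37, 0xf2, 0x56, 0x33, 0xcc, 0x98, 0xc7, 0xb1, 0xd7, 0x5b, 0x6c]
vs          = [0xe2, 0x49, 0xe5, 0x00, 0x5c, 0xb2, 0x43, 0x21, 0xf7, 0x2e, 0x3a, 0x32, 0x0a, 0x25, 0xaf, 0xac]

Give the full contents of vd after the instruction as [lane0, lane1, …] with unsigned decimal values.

vd = [287, 309, 250, 158, 110, 233, 309, 119, 298, 204, 152, 199, 187, 252, 91, 108]

VLMAX = (256 × 4) / 64 = 16 lanes
AVL=16 ≤ VLMAX=16, so vl = 16
lane  0: add(0x3d,0xe2) ⇒ 0x11f
lane  1: add(0xec,0x49) ⇒ 0x135
lane  2: mask-off/keep ⇒ 0xfa
lane  3: mask-off/keep ⇒ 0x9e
lane  4: add(0x12,0x5c) ⇒ 0x6e
lane  5: add(0x37,0xb2) ⇒ 0xe9
lane  6: add(0xf2,0x43) ⇒ 0x135
lane  7: add(0x56,0x21) ⇒ 0x77
lane  8: add(0x33,0xf7) ⇒ 0x12a
lane  9: mask-off/keep ⇒ 0xcc
lane 10: mask-off/keep ⇒ 0x98
lane 11: mask-off/keep ⇒ 0xc7
lane 12: add(0xb1,0x0a) ⇒ 0xbb
lane 13: add(0xd7,0x25) ⇒ 0xfc
lane 14: mask-off/keep ⇒ 0x5b
lane 15: mask-off/keep ⇒ 0x6c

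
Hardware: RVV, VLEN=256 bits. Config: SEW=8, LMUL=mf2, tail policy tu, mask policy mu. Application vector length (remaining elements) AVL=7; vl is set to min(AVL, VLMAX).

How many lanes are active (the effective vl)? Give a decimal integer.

VLMAX = VLEN×LMUL/SEW = 256×1/2/8 = 16
vl = min(AVL, VLMAX) = min(7, 16) = 7

vl = 7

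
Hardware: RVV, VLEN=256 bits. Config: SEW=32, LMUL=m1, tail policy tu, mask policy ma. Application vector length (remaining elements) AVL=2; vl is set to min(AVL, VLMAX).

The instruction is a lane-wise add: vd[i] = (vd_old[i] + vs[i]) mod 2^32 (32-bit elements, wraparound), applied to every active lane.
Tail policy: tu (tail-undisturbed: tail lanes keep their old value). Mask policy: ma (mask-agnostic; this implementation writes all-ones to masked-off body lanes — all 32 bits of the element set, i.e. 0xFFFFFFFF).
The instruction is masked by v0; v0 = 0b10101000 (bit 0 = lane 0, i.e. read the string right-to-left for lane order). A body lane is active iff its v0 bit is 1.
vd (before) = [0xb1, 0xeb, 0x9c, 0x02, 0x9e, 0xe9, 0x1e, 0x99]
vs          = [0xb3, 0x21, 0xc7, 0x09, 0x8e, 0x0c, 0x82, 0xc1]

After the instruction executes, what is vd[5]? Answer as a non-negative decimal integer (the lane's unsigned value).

VLMAX = VLEN×LMUL/SEW = 256×1/32 = 8
vl = min(AVL, VLMAX) = min(2, 8) = 2
  i=0: mask-off/ones → 4294967295
  i=1: mask-off/ones → 4294967295
  i=2: tail/keep → 156
  i=3: tail/keep → 2
  i=4: tail/keep → 158
  i=5: tail/keep → 233
  i=6: tail/keep → 30
  i=7: tail/keep → 153

vd[5] = 233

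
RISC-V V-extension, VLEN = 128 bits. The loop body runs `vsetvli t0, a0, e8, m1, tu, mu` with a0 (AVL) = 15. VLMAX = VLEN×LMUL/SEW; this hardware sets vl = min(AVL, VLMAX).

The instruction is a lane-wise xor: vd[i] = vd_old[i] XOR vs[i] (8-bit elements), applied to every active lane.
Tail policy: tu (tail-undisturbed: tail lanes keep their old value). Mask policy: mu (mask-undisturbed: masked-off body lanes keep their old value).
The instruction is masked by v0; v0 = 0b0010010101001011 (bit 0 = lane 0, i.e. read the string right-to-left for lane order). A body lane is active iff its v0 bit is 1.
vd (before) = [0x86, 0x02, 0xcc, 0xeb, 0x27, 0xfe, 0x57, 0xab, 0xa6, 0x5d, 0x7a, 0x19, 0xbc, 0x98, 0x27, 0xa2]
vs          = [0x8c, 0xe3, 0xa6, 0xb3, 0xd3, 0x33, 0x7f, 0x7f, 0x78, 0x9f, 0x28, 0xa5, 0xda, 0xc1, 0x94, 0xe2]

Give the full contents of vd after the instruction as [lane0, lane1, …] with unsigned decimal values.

lanes per group: 128·1/8 = 16
AVL=15 ≤ VLMAX=16, so vl = 15
lane  0: xor(0x86,0x8c) ⇒ 0x0a
lane  1: xor(0x02,0xe3) ⇒ 0xe1
lane  2: mask-off/keep ⇒ 0xcc
lane  3: xor(0xeb,0xb3) ⇒ 0x58
lane  4: mask-off/keep ⇒ 0x27
lane  5: mask-off/keep ⇒ 0xfe
lane  6: xor(0x57,0x7f) ⇒ 0x28
lane  7: mask-off/keep ⇒ 0xab
lane  8: xor(0xa6,0x78) ⇒ 0xde
lane  9: mask-off/keep ⇒ 0x5d
lane 10: xor(0x7a,0x28) ⇒ 0x52
lane 11: mask-off/keep ⇒ 0x19
lane 12: mask-off/keep ⇒ 0xbc
lane 13: xor(0x98,0xc1) ⇒ 0x59
lane 14: mask-off/keep ⇒ 0x27
lane 15: tail/keep ⇒ 0xa2

vd = [10, 225, 204, 88, 39, 254, 40, 171, 222, 93, 82, 25, 188, 89, 39, 162]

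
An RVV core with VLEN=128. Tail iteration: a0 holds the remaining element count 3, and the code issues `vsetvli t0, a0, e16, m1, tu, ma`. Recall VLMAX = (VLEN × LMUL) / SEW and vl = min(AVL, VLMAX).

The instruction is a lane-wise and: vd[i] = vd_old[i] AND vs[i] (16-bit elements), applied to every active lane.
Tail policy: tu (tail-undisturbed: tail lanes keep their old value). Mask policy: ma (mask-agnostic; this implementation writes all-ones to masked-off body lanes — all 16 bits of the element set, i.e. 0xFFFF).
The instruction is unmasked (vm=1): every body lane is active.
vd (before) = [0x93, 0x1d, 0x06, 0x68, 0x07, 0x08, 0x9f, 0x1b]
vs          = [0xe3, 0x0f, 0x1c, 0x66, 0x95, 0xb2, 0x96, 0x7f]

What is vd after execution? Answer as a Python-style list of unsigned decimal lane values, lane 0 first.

vd = [131, 13, 4, 104, 7, 8, 159, 27]

VLMAX = (128 × 1) / 16 = 8 lanes
vl ← min(3, 8) = 3
  i=0: and(0x93,0xe3) → 131
  i=1: and(0x1d,0x0f) → 13
  i=2: and(0x06,0x1c) → 4
  i=3: tail/keep → 104
  i=4: tail/keep → 7
  i=5: tail/keep → 8
  i=6: tail/keep → 159
  i=7: tail/keep → 27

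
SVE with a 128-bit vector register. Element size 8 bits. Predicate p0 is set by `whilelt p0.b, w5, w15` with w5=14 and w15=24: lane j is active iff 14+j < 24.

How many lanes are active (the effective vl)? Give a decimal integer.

vl = 10

lane count: 128 div 8 = 16
p0[j] = (14+j < 24); true for j=0..9 → 10 lanes set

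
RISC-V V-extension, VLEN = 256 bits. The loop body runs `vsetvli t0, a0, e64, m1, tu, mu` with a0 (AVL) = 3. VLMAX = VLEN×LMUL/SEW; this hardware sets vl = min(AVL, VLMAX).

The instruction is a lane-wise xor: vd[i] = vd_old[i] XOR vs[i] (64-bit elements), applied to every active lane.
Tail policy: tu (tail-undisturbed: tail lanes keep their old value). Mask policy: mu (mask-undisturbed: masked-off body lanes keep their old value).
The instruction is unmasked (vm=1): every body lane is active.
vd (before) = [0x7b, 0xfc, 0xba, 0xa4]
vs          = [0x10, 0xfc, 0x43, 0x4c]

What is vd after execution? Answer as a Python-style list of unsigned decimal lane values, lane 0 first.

vd = [107, 0, 249, 164]

VLMAX = (256 × 1) / 64 = 4 lanes
vl = min(AVL, VLMAX) = min(3, 4) = 3
vd[0] xor(0x7b,0x10) -> 0x6b
vd[1] xor(0xfc,0xfc) -> 0x00
vd[2] xor(0xba,0x43) -> 0xf9
vd[3] tail/keep -> 0xa4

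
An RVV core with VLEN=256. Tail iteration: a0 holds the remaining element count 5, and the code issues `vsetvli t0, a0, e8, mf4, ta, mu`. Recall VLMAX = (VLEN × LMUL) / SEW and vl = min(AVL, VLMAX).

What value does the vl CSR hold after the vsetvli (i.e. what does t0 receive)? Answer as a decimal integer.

VLMAX = (256 × 1/4) / 8 = 8 lanes
vl ← min(5, 8) = 5

vl = 5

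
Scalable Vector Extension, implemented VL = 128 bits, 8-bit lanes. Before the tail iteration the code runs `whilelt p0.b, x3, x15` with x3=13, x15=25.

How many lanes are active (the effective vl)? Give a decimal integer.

vl = 12

128-bit reg / 8-bit elem → 16 lanes
whilelt: lane j active iff 13+j < 25 → j < 12 → 12 active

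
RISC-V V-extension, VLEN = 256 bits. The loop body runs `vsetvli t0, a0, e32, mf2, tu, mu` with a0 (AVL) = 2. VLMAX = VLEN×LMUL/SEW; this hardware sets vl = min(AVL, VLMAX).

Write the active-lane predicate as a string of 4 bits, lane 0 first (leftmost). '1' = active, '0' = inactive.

VLMAX = VLEN×LMUL/SEW = 256×1/2/32 = 4
vl ← min(2, 4) = 2
bits (lane 0 leftmost): 1100

predicate = 1100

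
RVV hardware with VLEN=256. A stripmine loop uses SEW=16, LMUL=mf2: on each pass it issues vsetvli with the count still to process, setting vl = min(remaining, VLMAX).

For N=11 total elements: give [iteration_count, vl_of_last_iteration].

VLMAX = VLEN×LMUL/SEW = 256×1/2/16 = 8
iterations = ceil(11/8) = 2; final-pass vl = 3

[iterations, last_vl] = [2, 3]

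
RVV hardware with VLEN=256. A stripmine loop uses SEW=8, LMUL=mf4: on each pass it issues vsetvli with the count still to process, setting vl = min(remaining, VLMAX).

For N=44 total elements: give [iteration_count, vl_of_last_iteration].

VLMAX = VLEN×LMUL/SEW = 256×1/4/8 = 8
44 elements at 8/iter → 6 passes, remainder 4 on the last

[iterations, last_vl] = [6, 4]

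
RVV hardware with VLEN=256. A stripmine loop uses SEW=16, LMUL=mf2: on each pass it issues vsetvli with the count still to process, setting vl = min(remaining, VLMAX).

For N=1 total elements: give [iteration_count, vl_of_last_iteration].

VLMAX = VLEN×LMUL/SEW = 256×1/2/16 = 8
N=1: ⌈1/8⌉ = 1 iters; last vl = 1 − 0×8 = 1

[iterations, last_vl] = [1, 1]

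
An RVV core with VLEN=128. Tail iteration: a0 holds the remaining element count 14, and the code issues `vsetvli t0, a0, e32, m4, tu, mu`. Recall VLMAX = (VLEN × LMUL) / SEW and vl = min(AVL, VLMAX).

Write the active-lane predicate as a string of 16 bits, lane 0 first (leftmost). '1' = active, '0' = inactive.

VLMAX = VLEN×LMUL/SEW = 128×4/32 = 16
vl = min(AVL, VLMAX) = min(14, 16) = 14
bits (lane 0 leftmost): 1111111111111100

predicate = 1111111111111100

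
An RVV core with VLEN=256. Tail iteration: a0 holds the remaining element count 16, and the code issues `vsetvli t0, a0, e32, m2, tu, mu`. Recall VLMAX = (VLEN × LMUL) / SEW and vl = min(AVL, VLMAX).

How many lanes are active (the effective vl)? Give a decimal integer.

vl = 16

lanes per group: 256·2/32 = 16
vl ← min(16, 16) = 16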